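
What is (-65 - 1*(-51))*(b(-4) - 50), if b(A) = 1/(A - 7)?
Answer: 7714/11 ≈ 701.27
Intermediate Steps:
b(A) = 1/(-7 + A)
(-65 - 1*(-51))*(b(-4) - 50) = (-65 - 1*(-51))*(1/(-7 - 4) - 50) = (-65 + 51)*(1/(-11) - 50) = -14*(-1/11 - 50) = -14*(-551/11) = 7714/11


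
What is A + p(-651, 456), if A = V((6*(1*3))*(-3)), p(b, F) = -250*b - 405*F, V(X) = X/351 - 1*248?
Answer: -288316/13 ≈ -22178.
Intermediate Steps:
V(X) = -248 + X/351 (V(X) = X*(1/351) - 248 = X/351 - 248 = -248 + X/351)
p(b, F) = -405*F - 250*b
A = -3226/13 (A = -248 + ((6*(1*3))*(-3))/351 = -248 + ((6*3)*(-3))/351 = -248 + (18*(-3))/351 = -248 + (1/351)*(-54) = -248 - 2/13 = -3226/13 ≈ -248.15)
A + p(-651, 456) = -3226/13 + (-405*456 - 250*(-651)) = -3226/13 + (-184680 + 162750) = -3226/13 - 21930 = -288316/13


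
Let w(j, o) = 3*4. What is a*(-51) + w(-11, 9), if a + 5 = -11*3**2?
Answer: 5316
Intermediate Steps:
w(j, o) = 12
a = -104 (a = -5 - 11*3**2 = -5 - 11*9 = -5 - 99 = -104)
a*(-51) + w(-11, 9) = -104*(-51) + 12 = 5304 + 12 = 5316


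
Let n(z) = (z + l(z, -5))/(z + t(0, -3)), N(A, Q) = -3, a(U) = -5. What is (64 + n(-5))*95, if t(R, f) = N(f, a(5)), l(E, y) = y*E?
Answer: 11685/2 ≈ 5842.5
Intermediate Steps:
l(E, y) = E*y
t(R, f) = -3
n(z) = -4*z/(-3 + z) (n(z) = (z + z*(-5))/(z - 3) = (z - 5*z)/(-3 + z) = (-4*z)/(-3 + z) = -4*z/(-3 + z))
(64 + n(-5))*95 = (64 - 4*(-5)/(-3 - 5))*95 = (64 - 4*(-5)/(-8))*95 = (64 - 4*(-5)*(-⅛))*95 = (64 - 5/2)*95 = (123/2)*95 = 11685/2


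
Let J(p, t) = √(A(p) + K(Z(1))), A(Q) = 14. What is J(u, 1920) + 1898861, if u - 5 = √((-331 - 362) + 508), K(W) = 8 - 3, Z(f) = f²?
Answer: 1898861 + √19 ≈ 1.8989e+6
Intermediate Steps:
K(W) = 5
u = 5 + I*√185 (u = 5 + √((-331 - 362) + 508) = 5 + √(-693 + 508) = 5 + √(-185) = 5 + I*√185 ≈ 5.0 + 13.601*I)
J(p, t) = √19 (J(p, t) = √(14 + 5) = √19)
J(u, 1920) + 1898861 = √19 + 1898861 = 1898861 + √19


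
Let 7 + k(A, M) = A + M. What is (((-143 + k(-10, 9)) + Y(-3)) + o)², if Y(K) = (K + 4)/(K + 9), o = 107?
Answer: 69169/36 ≈ 1921.4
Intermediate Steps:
Y(K) = (4 + K)/(9 + K)
k(A, M) = -7 + A + M (k(A, M) = -7 + (A + M) = -7 + A + M)
(((-143 + k(-10, 9)) + Y(-3)) + o)² = (((-143 + (-7 - 10 + 9)) + (4 - 3)/(9 - 3)) + 107)² = (((-143 - 8) + 1/6) + 107)² = ((-151 + (⅙)*1) + 107)² = ((-151 + ⅙) + 107)² = (-905/6 + 107)² = (-263/6)² = 69169/36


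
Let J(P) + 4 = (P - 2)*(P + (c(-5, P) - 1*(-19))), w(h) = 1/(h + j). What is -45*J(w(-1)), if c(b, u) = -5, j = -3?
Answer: 25155/16 ≈ 1572.2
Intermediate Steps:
w(h) = 1/(-3 + h) (w(h) = 1/(h - 3) = 1/(-3 + h))
J(P) = -4 + (-2 + P)*(14 + P) (J(P) = -4 + (P - 2)*(P + (-5 - 1*(-19))) = -4 + (-2 + P)*(P + (-5 + 19)) = -4 + (-2 + P)*(P + 14) = -4 + (-2 + P)*(14 + P))
-45*J(w(-1)) = -45*(-32 + (1/(-3 - 1))² + 12/(-3 - 1)) = -45*(-32 + (1/(-4))² + 12/(-4)) = -45*(-32 + (-¼)² + 12*(-¼)) = -45*(-32 + 1/16 - 3) = -45*(-559/16) = 25155/16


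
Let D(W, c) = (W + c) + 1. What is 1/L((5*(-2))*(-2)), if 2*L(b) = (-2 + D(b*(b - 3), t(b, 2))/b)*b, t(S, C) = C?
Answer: 2/303 ≈ 0.0066007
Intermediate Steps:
D(W, c) = 1 + W + c
L(b) = b*(-2 + (3 + b*(-3 + b))/b)/2 (L(b) = ((-2 + (1 + b*(b - 3) + 2)/b)*b)/2 = ((-2 + (1 + b*(-3 + b) + 2)/b)*b)/2 = ((-2 + (3 + b*(-3 + b))/b)*b)/2 = (b*(-2 + (3 + b*(-3 + b))/b))/2 = b*(-2 + (3 + b*(-3 + b))/b)/2)
1/L((5*(-2))*(-2)) = 1/(3/2 + ((5*(-2))*(-2))²/2 - 5*5*(-2)*(-2)/2) = 1/(3/2 + (-10*(-2))²/2 - (-25)*(-2)) = 1/(3/2 + (½)*20² - 5/2*20) = 1/(3/2 + (½)*400 - 50) = 1/(3/2 + 200 - 50) = 1/(303/2) = 2/303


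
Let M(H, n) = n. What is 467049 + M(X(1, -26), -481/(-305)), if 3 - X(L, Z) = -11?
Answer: 142450426/305 ≈ 4.6705e+5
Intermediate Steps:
X(L, Z) = 14 (X(L, Z) = 3 - 1*(-11) = 3 + 11 = 14)
467049 + M(X(1, -26), -481/(-305)) = 467049 - 481/(-305) = 467049 - 481*(-1/305) = 467049 + 481/305 = 142450426/305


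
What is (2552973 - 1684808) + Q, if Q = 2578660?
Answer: 3446825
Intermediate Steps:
(2552973 - 1684808) + Q = (2552973 - 1684808) + 2578660 = 868165 + 2578660 = 3446825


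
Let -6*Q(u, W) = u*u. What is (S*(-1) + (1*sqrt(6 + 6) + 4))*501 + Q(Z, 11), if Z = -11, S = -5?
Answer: 26933/6 + 1002*sqrt(3) ≈ 6224.4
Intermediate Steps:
Q(u, W) = -u**2/6 (Q(u, W) = -u*u/6 = -u**2/6)
(S*(-1) + (1*sqrt(6 + 6) + 4))*501 + Q(Z, 11) = (-5*(-1) + (1*sqrt(6 + 6) + 4))*501 - 1/6*(-11)**2 = (5 + (1*sqrt(12) + 4))*501 - 1/6*121 = (5 + (1*(2*sqrt(3)) + 4))*501 - 121/6 = (5 + (2*sqrt(3) + 4))*501 - 121/6 = (5 + (4 + 2*sqrt(3)))*501 - 121/6 = (9 + 2*sqrt(3))*501 - 121/6 = (4509 + 1002*sqrt(3)) - 121/6 = 26933/6 + 1002*sqrt(3)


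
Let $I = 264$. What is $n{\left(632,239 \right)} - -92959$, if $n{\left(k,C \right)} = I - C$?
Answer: $92984$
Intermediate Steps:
$n{\left(k,C \right)} = 264 - C$
$n{\left(632,239 \right)} - -92959 = \left(264 - 239\right) - -92959 = \left(264 - 239\right) + 92959 = 25 + 92959 = 92984$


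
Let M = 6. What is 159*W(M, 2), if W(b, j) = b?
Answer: 954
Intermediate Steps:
159*W(M, 2) = 159*6 = 954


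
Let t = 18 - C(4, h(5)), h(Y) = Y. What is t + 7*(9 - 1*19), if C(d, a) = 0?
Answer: -52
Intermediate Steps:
t = 18 (t = 18 - 1*0 = 18 + 0 = 18)
t + 7*(9 - 1*19) = 18 + 7*(9 - 1*19) = 18 + 7*(9 - 19) = 18 + 7*(-10) = 18 - 70 = -52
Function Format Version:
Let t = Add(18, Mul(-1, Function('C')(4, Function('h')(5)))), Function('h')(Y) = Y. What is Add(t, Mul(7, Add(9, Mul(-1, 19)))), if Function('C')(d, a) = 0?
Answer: -52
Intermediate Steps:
t = 18 (t = Add(18, Mul(-1, 0)) = Add(18, 0) = 18)
Add(t, Mul(7, Add(9, Mul(-1, 19)))) = Add(18, Mul(7, Add(9, Mul(-1, 19)))) = Add(18, Mul(7, Add(9, -19))) = Add(18, Mul(7, -10)) = Add(18, -70) = -52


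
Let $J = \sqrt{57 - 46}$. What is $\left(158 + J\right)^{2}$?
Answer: $\left(158 + \sqrt{11}\right)^{2} \approx 26023.0$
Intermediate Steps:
$J = \sqrt{11} \approx 3.3166$
$\left(158 + J\right)^{2} = \left(158 + \sqrt{11}\right)^{2}$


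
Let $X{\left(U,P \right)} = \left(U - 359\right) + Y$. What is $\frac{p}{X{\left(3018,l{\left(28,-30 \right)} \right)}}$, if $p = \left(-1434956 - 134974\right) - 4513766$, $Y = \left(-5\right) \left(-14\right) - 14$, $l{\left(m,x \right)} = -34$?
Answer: $- \frac{6083696}{2715} \approx -2240.8$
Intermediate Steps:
$Y = 56$ ($Y = 70 - 14 = 56$)
$p = -6083696$ ($p = \left(-1434956 - 134974\right) - 4513766 = -1569930 - 4513766 = -6083696$)
$X{\left(U,P \right)} = -303 + U$ ($X{\left(U,P \right)} = \left(U - 359\right) + 56 = \left(-359 + U\right) + 56 = -303 + U$)
$\frac{p}{X{\left(3018,l{\left(28,-30 \right)} \right)}} = - \frac{6083696}{-303 + 3018} = - \frac{6083696}{2715}$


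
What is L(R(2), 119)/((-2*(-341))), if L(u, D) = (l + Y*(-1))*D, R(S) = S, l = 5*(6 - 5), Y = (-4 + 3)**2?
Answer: 238/341 ≈ 0.69795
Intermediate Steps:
Y = 1 (Y = (-1)**2 = 1)
l = 5 (l = 5*1 = 5)
L(u, D) = 4*D (L(u, D) = (5 + 1*(-1))*D = (5 - 1)*D = 4*D)
L(R(2), 119)/((-2*(-341))) = (4*119)/((-2*(-341))) = 476/682 = 476*(1/682) = 238/341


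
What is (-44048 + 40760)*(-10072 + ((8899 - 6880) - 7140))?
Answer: 49954584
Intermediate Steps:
(-44048 + 40760)*(-10072 + ((8899 - 6880) - 7140)) = -3288*(-10072 + (2019 - 7140)) = -3288*(-10072 - 5121) = -3288*(-15193) = 49954584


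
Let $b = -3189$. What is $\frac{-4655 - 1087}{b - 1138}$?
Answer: $\frac{5742}{4327} \approx 1.327$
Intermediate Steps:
$\frac{-4655 - 1087}{b - 1138} = \frac{-4655 - 1087}{-3189 - 1138} = - \frac{5742}{-4327} = \left(-5742\right) \left(- \frac{1}{4327}\right) = \frac{5742}{4327}$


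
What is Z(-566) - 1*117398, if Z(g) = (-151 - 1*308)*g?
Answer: 142396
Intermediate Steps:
Z(g) = -459*g (Z(g) = (-151 - 308)*g = -459*g)
Z(-566) - 1*117398 = -459*(-566) - 1*117398 = 259794 - 117398 = 142396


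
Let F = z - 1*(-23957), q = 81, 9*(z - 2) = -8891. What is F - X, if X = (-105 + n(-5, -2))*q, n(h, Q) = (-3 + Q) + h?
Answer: 290575/9 ≈ 32286.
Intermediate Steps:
z = -8873/9 (z = 2 + (⅑)*(-8891) = 2 - 8891/9 = -8873/9 ≈ -985.89)
n(h, Q) = -3 + Q + h
X = -9315 (X = (-105 + (-3 - 2 - 5))*81 = (-105 - 10)*81 = -115*81 = -9315)
F = 206740/9 (F = -8873/9 - 1*(-23957) = -8873/9 + 23957 = 206740/9 ≈ 22971.)
F - X = 206740/9 - 1*(-9315) = 206740/9 + 9315 = 290575/9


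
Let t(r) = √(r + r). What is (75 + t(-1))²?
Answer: (75 + I*√2)² ≈ 5623.0 + 212.13*I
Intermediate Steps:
t(r) = √2*√r (t(r) = √(2*r) = √2*√r)
(75 + t(-1))² = (75 + √2*√(-1))² = (75 + √2*I)² = (75 + I*√2)²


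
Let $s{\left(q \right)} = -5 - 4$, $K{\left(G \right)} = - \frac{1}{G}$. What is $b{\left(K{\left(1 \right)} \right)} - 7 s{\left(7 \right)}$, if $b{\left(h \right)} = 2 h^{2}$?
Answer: $65$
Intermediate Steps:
$s{\left(q \right)} = -9$
$b{\left(K{\left(1 \right)} \right)} - 7 s{\left(7 \right)} = 2 \left(- 1^{-1}\right)^{2} - -63 = 2 \left(\left(-1\right) 1\right)^{2} + 63 = 2 \left(-1\right)^{2} + 63 = 2 \cdot 1 + 63 = 2 + 63 = 65$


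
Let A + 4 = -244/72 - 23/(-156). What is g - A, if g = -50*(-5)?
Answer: 120389/468 ≈ 257.24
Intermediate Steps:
A = -3389/468 (A = -4 + (-244/72 - 23/(-156)) = -4 + (-244*1/72 - 23*(-1/156)) = -4 + (-61/18 + 23/156) = -4 - 1517/468 = -3389/468 ≈ -7.2415)
g = 250
g - A = 250 - 1*(-3389/468) = 250 + 3389/468 = 120389/468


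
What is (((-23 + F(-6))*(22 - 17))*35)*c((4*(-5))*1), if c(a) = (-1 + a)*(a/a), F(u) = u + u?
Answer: 128625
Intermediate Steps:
F(u) = 2*u
c(a) = -1 + a (c(a) = (-1 + a)*1 = -1 + a)
(((-23 + F(-6))*(22 - 17))*35)*c((4*(-5))*1) = (((-23 + 2*(-6))*(22 - 17))*35)*(-1 + (4*(-5))*1) = (((-23 - 12)*5)*35)*(-1 - 20*1) = (-35*5*35)*(-1 - 20) = -175*35*(-21) = -6125*(-21) = 128625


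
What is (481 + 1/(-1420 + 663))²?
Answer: 132580461456/573049 ≈ 2.3136e+5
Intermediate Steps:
(481 + 1/(-1420 + 663))² = (481 + 1/(-757))² = (481 - 1/757)² = (364116/757)² = 132580461456/573049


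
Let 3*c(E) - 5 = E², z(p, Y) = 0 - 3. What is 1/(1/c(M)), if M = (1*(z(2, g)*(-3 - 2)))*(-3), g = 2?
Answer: 2030/3 ≈ 676.67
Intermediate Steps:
z(p, Y) = -3
M = -45 (M = (1*(-3*(-3 - 2)))*(-3) = (1*(-3*(-5)))*(-3) = (1*15)*(-3) = 15*(-3) = -45)
c(E) = 5/3 + E²/3
1/(1/c(M)) = 1/(1/(5/3 + (⅓)*(-45)²)) = 1/(1/(5/3 + (⅓)*2025)) = 1/(1/(5/3 + 675)) = 1/(1/(2030/3)) = 1/(3/2030) = 2030/3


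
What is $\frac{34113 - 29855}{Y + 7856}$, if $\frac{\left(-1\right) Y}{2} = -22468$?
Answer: $\frac{2129}{26396} \approx 0.080656$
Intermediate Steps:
$Y = 44936$ ($Y = \left(-2\right) \left(-22468\right) = 44936$)
$\frac{34113 - 29855}{Y + 7856} = \frac{34113 - 29855}{44936 + 7856} = \frac{4258}{52792} = 4258 \cdot \frac{1}{52792} = \frac{2129}{26396}$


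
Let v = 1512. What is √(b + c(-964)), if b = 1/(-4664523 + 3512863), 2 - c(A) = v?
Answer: I*√500686085526915/575830 ≈ 38.859*I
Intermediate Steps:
c(A) = -1510 (c(A) = 2 - 1*1512 = 2 - 1512 = -1510)
b = -1/1151660 (b = 1/(-1151660) = -1/1151660 ≈ -8.6831e-7)
√(b + c(-964)) = √(-1/1151660 - 1510) = √(-1739006601/1151660) = I*√500686085526915/575830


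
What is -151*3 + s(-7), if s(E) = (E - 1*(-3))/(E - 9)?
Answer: -1811/4 ≈ -452.75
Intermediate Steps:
s(E) = (3 + E)/(-9 + E) (s(E) = (E + 3)/(-9 + E) = (3 + E)/(-9 + E))
-151*3 + s(-7) = -151*3 + (3 - 7)/(-9 - 7) = -453 - 4/(-16) = -453 - 1/16*(-4) = -453 + 1/4 = -1811/4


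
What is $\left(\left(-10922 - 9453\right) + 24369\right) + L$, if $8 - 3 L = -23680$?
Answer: $11890$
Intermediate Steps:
$L = 7896$ ($L = \frac{8}{3} - - \frac{23680}{3} = \frac{8}{3} + \frac{23680}{3} = 7896$)
$\left(\left(-10922 - 9453\right) + 24369\right) + L = \left(\left(-10922 - 9453\right) + 24369\right) + 7896 = \left(-20375 + 24369\right) + 7896 = 3994 + 7896 = 11890$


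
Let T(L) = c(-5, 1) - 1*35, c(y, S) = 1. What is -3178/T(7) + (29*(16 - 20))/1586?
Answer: 1259091/13481 ≈ 93.397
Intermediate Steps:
T(L) = -34 (T(L) = 1 - 1*35 = 1 - 35 = -34)
-3178/T(7) + (29*(16 - 20))/1586 = -3178/(-34) + (29*(16 - 20))/1586 = -3178*(-1/34) + (29*(-4))*(1/1586) = 1589/17 - 116*1/1586 = 1589/17 - 58/793 = 1259091/13481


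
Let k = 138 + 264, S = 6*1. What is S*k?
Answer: 2412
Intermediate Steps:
S = 6
k = 402
S*k = 6*402 = 2412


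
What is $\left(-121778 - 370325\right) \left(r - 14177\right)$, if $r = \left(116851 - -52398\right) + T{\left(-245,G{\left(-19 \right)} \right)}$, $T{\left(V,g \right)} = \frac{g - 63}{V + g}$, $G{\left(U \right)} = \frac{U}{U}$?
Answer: $- \frac{9310005617945}{122} \approx -7.6312 \cdot 10^{10}$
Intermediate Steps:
$G{\left(U \right)} = 1$
$T{\left(V,g \right)} = \frac{-63 + g}{V + g}$
$r = \frac{20648409}{122}$ ($r = \left(116851 - -52398\right) + \frac{-63 + 1}{-245 + 1} = \left(116851 + 52398\right) + \frac{1}{-244} \left(-62\right) = 169249 - - \frac{31}{122} = 169249 + \frac{31}{122} = \frac{20648409}{122} \approx 1.6925 \cdot 10^{5}$)
$\left(-121778 - 370325\right) \left(r - 14177\right) = \left(-121778 - 370325\right) \left(\frac{20648409}{122} - 14177\right) = \left(-492103\right) \frac{18918815}{122} = - \frac{9310005617945}{122}$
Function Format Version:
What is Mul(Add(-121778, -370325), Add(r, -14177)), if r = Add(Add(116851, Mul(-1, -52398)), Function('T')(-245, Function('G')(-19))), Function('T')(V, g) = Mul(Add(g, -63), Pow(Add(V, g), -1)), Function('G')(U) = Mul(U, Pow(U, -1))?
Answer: Rational(-9310005617945, 122) ≈ -7.6312e+10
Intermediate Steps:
Function('G')(U) = 1
Function('T')(V, g) = Mul(Pow(Add(V, g), -1), Add(-63, g)) (Function('T')(V, g) = Mul(Add(-63, g), Pow(Add(V, g), -1)) = Mul(Pow(Add(V, g), -1), Add(-63, g)))
r = Rational(20648409, 122) (r = Add(Add(116851, Mul(-1, -52398)), Mul(Pow(Add(-245, 1), -1), Add(-63, 1))) = Add(Add(116851, 52398), Mul(Pow(-244, -1), -62)) = Add(169249, Mul(Rational(-1, 244), -62)) = Add(169249, Rational(31, 122)) = Rational(20648409, 122) ≈ 1.6925e+5)
Mul(Add(-121778, -370325), Add(r, -14177)) = Mul(Add(-121778, -370325), Add(Rational(20648409, 122), -14177)) = Mul(-492103, Rational(18918815, 122)) = Rational(-9310005617945, 122)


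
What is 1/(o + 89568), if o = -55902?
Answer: 1/33666 ≈ 2.9704e-5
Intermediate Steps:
1/(o + 89568) = 1/(-55902 + 89568) = 1/33666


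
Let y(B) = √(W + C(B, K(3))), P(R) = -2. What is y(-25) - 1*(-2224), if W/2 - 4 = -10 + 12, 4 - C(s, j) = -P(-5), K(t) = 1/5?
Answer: 2224 + √14 ≈ 2227.7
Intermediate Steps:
K(t) = ⅕
C(s, j) = 2 (C(s, j) = 4 - (-1)*(-2) = 4 - 1*2 = 4 - 2 = 2)
W = 12 (W = 8 + 2*(-10 + 12) = 8 + 2*2 = 8 + 4 = 12)
y(B) = √14 (y(B) = √(12 + 2) = √14)
y(-25) - 1*(-2224) = √14 - 1*(-2224) = √14 + 2224 = 2224 + √14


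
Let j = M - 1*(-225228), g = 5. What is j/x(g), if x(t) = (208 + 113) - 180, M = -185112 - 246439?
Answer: -206323/141 ≈ -1463.3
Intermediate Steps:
M = -431551
j = -206323 (j = -431551 - 1*(-225228) = -431551 + 225228 = -206323)
x(t) = 141 (x(t) = 321 - 180 = 141)
j/x(g) = -206323/141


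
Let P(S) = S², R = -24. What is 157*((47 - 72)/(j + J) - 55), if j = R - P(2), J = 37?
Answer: -81640/9 ≈ -9071.1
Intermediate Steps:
j = -28 (j = -24 - 1*2² = -24 - 1*4 = -24 - 4 = -28)
157*((47 - 72)/(j + J) - 55) = 157*((47 - 72)/(-28 + 37) - 55) = 157*(-25/9 - 55) = 157*(-520/9) = -81640/9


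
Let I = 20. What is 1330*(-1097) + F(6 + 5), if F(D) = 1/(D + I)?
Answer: -45229309/31 ≈ -1.4590e+6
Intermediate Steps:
F(D) = 1/(20 + D) (F(D) = 1/(D + 20) = 1/(20 + D))
1330*(-1097) + F(6 + 5) = 1330*(-1097) + 1/(20 + (6 + 5)) = -1459010 + 1/(20 + 11) = -1459010 + 1/31 = -45229309/31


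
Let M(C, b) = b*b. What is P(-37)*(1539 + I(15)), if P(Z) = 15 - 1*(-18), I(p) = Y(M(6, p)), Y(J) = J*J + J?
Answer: 1728837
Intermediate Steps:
M(C, b) = b**2
Y(J) = J + J**2 (Y(J) = J**2 + J = J + J**2)
I(p) = p**2*(1 + p**2)
P(Z) = 33 (P(Z) = 15 + 18 = 33)
P(-37)*(1539 + I(15)) = 33*(1539 + (15**2 + 15**4)) = 33*(1539 + (225 + 50625)) = 33*(1539 + 50850) = 33*52389 = 1728837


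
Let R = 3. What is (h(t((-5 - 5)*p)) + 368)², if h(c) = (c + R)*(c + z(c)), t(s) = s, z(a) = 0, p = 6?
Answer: 14348944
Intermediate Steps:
h(c) = c*(3 + c) (h(c) = (c + 3)*(c + 0) = (3 + c)*c = c*(3 + c))
(h(t((-5 - 5)*p)) + 368)² = (((-5 - 5)*6)*(3 + (-5 - 5)*6) + 368)² = ((-10*6)*(3 - 10*6) + 368)² = (-60*(3 - 60) + 368)² = (-60*(-57) + 368)² = (3420 + 368)² = 3788² = 14348944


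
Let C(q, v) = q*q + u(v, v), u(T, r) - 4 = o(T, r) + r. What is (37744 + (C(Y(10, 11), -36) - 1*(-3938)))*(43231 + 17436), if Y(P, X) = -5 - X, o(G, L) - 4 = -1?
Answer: 2542493303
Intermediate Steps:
o(G, L) = 3 (o(G, L) = 4 - 1 = 3)
u(T, r) = 7 + r (u(T, r) = 4 + (3 + r) = 7 + r)
C(q, v) = 7 + v + q² (C(q, v) = q*q + (7 + v) = q² + (7 + v) = 7 + v + q²)
(37744 + (C(Y(10, 11), -36) - 1*(-3938)))*(43231 + 17436) = (37744 + ((7 - 36 + (-5 - 1*11)²) - 1*(-3938)))*(43231 + 17436) = (37744 + ((7 - 36 + (-5 - 11)²) + 3938))*60667 = (37744 + ((7 - 36 + (-16)²) + 3938))*60667 = (37744 + ((7 - 36 + 256) + 3938))*60667 = (37744 + (227 + 3938))*60667 = (37744 + 4165)*60667 = 41909*60667 = 2542493303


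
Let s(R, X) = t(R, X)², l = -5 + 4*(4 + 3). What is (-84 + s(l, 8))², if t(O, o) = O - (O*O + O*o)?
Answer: 226591232256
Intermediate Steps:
t(O, o) = O - O² - O*o (t(O, o) = O - (O² + O*o) = O + (-O² - O*o) = O - O² - O*o)
l = 23 (l = -5 + 4*7 = -5 + 28 = 23)
s(R, X) = R²*(1 - R - X)² (s(R, X) = (R*(1 - R - X))² = R²*(1 - R - X)²)
(-84 + s(l, 8))² = (-84 + 23²*(-1 + 23 + 8)²)² = (-84 + 529*30²)² = (-84 + 529*900)² = (-84 + 476100)² = 476016² = 226591232256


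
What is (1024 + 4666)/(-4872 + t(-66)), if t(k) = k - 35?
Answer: -5690/4973 ≈ -1.1442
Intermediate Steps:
t(k) = -35 + k
(1024 + 4666)/(-4872 + t(-66)) = (1024 + 4666)/(-4872 + (-35 - 66)) = 5690/(-4872 - 101) = 5690/(-4973) = 5690*(-1/4973) = -5690/4973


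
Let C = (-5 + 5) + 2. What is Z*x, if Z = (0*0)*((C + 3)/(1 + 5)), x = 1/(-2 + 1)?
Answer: 0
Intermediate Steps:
C = 2 (C = 0 + 2 = 2)
x = -1 (x = 1/(-1) = -1)
Z = 0 (Z = (0*0)*((2 + 3)/(1 + 5)) = 0*(5/6) = 0)
Z*x = 0*(-1) = 0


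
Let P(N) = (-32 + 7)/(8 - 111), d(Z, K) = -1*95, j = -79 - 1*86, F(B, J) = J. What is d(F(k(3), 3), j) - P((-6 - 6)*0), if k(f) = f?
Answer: -9810/103 ≈ -95.243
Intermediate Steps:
j = -165 (j = -79 - 86 = -165)
d(Z, K) = -95
P(N) = 25/103 (P(N) = -25/(-103) = -25*(-1/103) = 25/103)
d(F(k(3), 3), j) - P((-6 - 6)*0) = -95 - 1*25/103 = -95 - 25/103 = -9810/103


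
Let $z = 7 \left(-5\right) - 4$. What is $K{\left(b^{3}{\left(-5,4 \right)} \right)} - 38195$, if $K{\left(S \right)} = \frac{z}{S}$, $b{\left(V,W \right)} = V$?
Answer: $- \frac{4774336}{125} \approx -38195.0$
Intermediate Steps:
$z = -39$ ($z = -35 - 4 = -39$)
$K{\left(S \right)} = - \frac{39}{S}$
$K{\left(b^{3}{\left(-5,4 \right)} \right)} - 38195 = - \frac{39}{\left(-5\right)^{3}} - 38195 = - \frac{39}{-125} - 38195 = \left(-39\right) \left(- \frac{1}{125}\right) - 38195 = \frac{39}{125} - 38195 = - \frac{4774336}{125}$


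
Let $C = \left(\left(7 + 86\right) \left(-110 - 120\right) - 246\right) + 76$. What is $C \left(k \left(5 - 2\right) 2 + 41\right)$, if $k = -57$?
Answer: $6489560$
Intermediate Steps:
$C = -21560$ ($C = \left(93 \left(-230\right) - 246\right) + 76 = \left(-21390 - 246\right) + 76 = -21636 + 76 = -21560$)
$C \left(k \left(5 - 2\right) 2 + 41\right) = - 21560 \left(- 57 \left(5 - 2\right) 2 + 41\right) = - 21560 \left(- 57 \cdot 3 \cdot 2 + 41\right) = - 21560 \left(\left(-57\right) 6 + 41\right) = - 21560 \left(-342 + 41\right) = \left(-21560\right) \left(-301\right) = 6489560$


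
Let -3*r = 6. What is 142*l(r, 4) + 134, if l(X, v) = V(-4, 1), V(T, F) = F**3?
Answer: 276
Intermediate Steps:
r = -2 (r = -1/3*6 = -2)
l(X, v) = 1 (l(X, v) = 1**3 = 1)
142*l(r, 4) + 134 = 142*1 + 134 = 142 + 134 = 276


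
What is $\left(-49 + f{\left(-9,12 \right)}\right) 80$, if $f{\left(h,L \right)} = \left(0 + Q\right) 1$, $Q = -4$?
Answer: $-4240$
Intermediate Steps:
$f{\left(h,L \right)} = -4$ ($f{\left(h,L \right)} = \left(0 - 4\right) 1 = \left(-4\right) 1 = -4$)
$\left(-49 + f{\left(-9,12 \right)}\right) 80 = \left(-49 - 4\right) 80 = \left(-53\right) 80 = -4240$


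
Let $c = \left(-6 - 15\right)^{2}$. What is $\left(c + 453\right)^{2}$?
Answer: $799236$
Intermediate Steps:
$c = 441$ ($c = \left(-6 - 15\right)^{2} = \left(-21\right)^{2} = 441$)
$\left(c + 453\right)^{2} = \left(441 + 453\right)^{2} = 894^{2} = 799236$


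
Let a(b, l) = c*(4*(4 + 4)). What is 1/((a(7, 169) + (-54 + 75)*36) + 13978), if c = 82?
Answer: 1/17358 ≈ 5.7610e-5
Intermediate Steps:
a(b, l) = 2624 (a(b, l) = 82*(4*(4 + 4)) = 82*(4*8) = 82*32 = 2624)
1/((a(7, 169) + (-54 + 75)*36) + 13978) = 1/((2624 + (-54 + 75)*36) + 13978) = 1/((2624 + 21*36) + 13978) = 1/((2624 + 756) + 13978) = 1/(3380 + 13978) = 1/17358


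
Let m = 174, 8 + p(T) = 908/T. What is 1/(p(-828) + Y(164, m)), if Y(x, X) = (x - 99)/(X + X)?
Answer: -24012/213943 ≈ -0.11224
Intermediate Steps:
p(T) = -8 + 908/T
Y(x, X) = (-99 + x)/(2*X) (Y(x, X) = (-99 + x)/((2*X)) = (-99 + x)*(1/(2*X)) = (-99 + x)/(2*X))
1/(p(-828) + Y(164, m)) = 1/((-8 + 908/(-828)) + (½)*(-99 + 164)/174) = 1/((-8 + 908*(-1/828)) + (½)*(1/174)*65) = 1/((-8 - 227/207) + 65/348) = 1/(-1883/207 + 65/348) = 1/(-213943/24012) = -24012/213943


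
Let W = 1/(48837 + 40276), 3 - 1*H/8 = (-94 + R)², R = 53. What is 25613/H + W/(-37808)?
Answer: -2696716174743/1413372815528 ≈ -1.9080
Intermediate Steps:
H = -13424 (H = 24 - 8*(-94 + 53)² = 24 - 8*(-41)² = 24 - 8*1681 = 24 - 13448 = -13424)
W = 1/89113 ≈ 1.1222e-5
25613/H + W/(-37808) = 25613/(-13424) + (1/89113)/(-37808) = 25613*(-1/13424) + (1/89113)*(-1/37808) = -25613/13424 - 1/3369184304 = -2696716174743/1413372815528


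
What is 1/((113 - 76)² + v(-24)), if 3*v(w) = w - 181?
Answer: 3/3902 ≈ 0.00076884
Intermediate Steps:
v(w) = -181/3 + w/3 (v(w) = (w - 181)/3 = (-181 + w)/3 = -181/3 + w/3)
1/((113 - 76)² + v(-24)) = 1/((113 - 76)² + (-181/3 + (⅓)*(-24))) = 1/(37² + (-181/3 - 8)) = 1/(1369 - 205/3) = 1/(3902/3) = 3/3902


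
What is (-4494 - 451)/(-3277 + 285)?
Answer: 4945/2992 ≈ 1.6527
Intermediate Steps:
(-4494 - 451)/(-3277 + 285) = -4945/(-2992) = -4945*(-1/2992) = 4945/2992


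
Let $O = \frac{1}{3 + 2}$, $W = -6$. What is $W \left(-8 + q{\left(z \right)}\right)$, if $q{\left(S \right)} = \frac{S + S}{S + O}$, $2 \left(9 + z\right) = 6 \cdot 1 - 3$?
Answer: $\frac{2604}{73} \approx 35.671$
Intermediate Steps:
$O = \frac{1}{5} \approx 0.2$
$z = - \frac{15}{2}$ ($z = -9 + \frac{6 \cdot 1 - 3}{2} = -9 + \frac{6 - 3}{2} = -9 + \frac{1}{2} \cdot 3 = -9 + \frac{3}{2} = - \frac{15}{2} \approx -7.5$)
$q{\left(S \right)} = \frac{2 S}{\frac{1}{5} + S}$ ($q{\left(S \right)} = \frac{S + S}{S + \frac{1}{5}} = \frac{2 S}{\frac{1}{5} + S}$)
$W \left(-8 + q{\left(z \right)}\right) = - 6 \left(-8 + 10 \left(- \frac{15}{2}\right) \frac{1}{1 + 5 \left(- \frac{15}{2}\right)}\right) = - 6 \left(-8 + 10 \left(- \frac{15}{2}\right) \frac{1}{1 - \frac{75}{2}}\right) = - 6 \left(-8 + 10 \left(- \frac{15}{2}\right) \frac{1}{- \frac{73}{2}}\right) = - 6 \left(-8 + 10 \left(- \frac{15}{2}\right) \left(- \frac{2}{73}\right)\right) = - 6 \left(-8 + \frac{150}{73}\right) = \left(-6\right) \left(- \frac{434}{73}\right) = \frac{2604}{73}$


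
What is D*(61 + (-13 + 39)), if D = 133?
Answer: 11571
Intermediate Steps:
D*(61 + (-13 + 39)) = 133*(61 + (-13 + 39)) = 133*(61 + 26) = 133*87 = 11571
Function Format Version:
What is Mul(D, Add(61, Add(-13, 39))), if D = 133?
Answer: 11571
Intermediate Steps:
Mul(D, Add(61, Add(-13, 39))) = Mul(133, Add(61, Add(-13, 39))) = Mul(133, Add(61, 26)) = Mul(133, 87) = 11571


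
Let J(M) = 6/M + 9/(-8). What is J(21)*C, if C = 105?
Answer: -705/8 ≈ -88.125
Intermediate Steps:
J(M) = -9/8 + 6/M (J(M) = 6/M + 9*(-1/8) = 6/M - 9/8 = -9/8 + 6/M)
J(21)*C = (-9/8 + 6/21)*105 = (-9/8 + 6*(1/21))*105 = (-9/8 + 2/7)*105 = -47/56*105 = -705/8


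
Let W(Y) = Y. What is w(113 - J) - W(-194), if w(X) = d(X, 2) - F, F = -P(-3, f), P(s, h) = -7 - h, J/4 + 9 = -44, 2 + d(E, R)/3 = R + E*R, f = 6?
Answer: 2131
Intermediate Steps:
d(E, R) = -6 + 3*R + 3*E*R (d(E, R) = -6 + 3*(R + E*R) = -6 + (3*R + 3*E*R) = -6 + 3*R + 3*E*R)
J = -212 (J = -36 + 4*(-44) = -36 - 176 = -212)
F = 13 (F = -(-7 - 1*6) = -(-7 - 6) = -1*(-13) = 13)
w(X) = -13 + 6*X (w(X) = (-6 + 3*2 + 3*X*2) - 1*13 = (-6 + 6 + 6*X) - 13 = 6*X - 13 = -13 + 6*X)
w(113 - J) - W(-194) = (-13 + 6*(113 - 1*(-212))) - 1*(-194) = (-13 + 6*(113 + 212)) + 194 = (-13 + 6*325) + 194 = (-13 + 1950) + 194 = 1937 + 194 = 2131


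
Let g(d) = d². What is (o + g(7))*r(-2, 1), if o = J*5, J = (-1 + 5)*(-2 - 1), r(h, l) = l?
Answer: -11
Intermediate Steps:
J = -12 (J = 4*(-3) = -12)
o = -60 (o = -12*5 = -60)
(o + g(7))*r(-2, 1) = (-60 + 7²)*1 = (-60 + 49)*1 = -11*1 = -11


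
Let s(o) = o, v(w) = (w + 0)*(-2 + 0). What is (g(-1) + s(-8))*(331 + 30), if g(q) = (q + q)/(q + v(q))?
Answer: -3610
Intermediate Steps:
v(w) = -2*w (v(w) = w*(-2) = -2*w)
g(q) = -2 (g(q) = (q + q)/(q - 2*q) = (2*q)/((-q)) = (2*q)*(-1/q) = -2)
(g(-1) + s(-8))*(331 + 30) = (-2 - 8)*(331 + 30) = -10*361 = -3610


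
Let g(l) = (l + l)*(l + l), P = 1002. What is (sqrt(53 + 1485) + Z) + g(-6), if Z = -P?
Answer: -858 + sqrt(1538) ≈ -818.78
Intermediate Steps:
g(l) = 4*l**2 (g(l) = (2*l)*(2*l) = 4*l**2)
Z = -1002 (Z = -1*1002 = -1002)
(sqrt(53 + 1485) + Z) + g(-6) = (sqrt(53 + 1485) - 1002) + 4*(-6)**2 = (sqrt(1538) - 1002) + 4*36 = (-1002 + sqrt(1538)) + 144 = -858 + sqrt(1538)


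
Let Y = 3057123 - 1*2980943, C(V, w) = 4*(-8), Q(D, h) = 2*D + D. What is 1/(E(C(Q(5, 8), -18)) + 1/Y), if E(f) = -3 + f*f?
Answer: 76180/77779781 ≈ 0.00097943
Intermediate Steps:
Q(D, h) = 3*D
C(V, w) = -32
Y = 76180 (Y = 3057123 - 2980943 = 76180)
E(f) = -3 + f²
1/(E(C(Q(5, 8), -18)) + 1/Y) = 1/((-3 + (-32)²) + 1/76180) = 1/((-3 + 1024) + 1/76180) = 1/(1021 + 1/76180) = 1/(77779781/76180) = 76180/77779781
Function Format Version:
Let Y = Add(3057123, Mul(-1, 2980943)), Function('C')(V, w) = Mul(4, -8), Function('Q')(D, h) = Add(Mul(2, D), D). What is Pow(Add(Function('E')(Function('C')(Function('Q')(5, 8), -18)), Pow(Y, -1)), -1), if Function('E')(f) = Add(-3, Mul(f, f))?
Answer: Rational(76180, 77779781) ≈ 0.00097943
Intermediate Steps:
Function('Q')(D, h) = Mul(3, D)
Function('C')(V, w) = -32
Y = 76180 (Y = Add(3057123, -2980943) = 76180)
Function('E')(f) = Add(-3, Pow(f, 2))
Pow(Add(Function('E')(Function('C')(Function('Q')(5, 8), -18)), Pow(Y, -1)), -1) = Pow(Add(Add(-3, Pow(-32, 2)), Pow(76180, -1)), -1) = Pow(Add(Add(-3, 1024), Rational(1, 76180)), -1) = Pow(Add(1021, Rational(1, 76180)), -1) = Pow(Rational(77779781, 76180), -1) = Rational(76180, 77779781)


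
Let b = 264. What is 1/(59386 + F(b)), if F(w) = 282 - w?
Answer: 1/59404 ≈ 1.6834e-5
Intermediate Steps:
1/(59386 + F(b)) = 1/(59386 + (282 - 1*264)) = 1/(59386 + (282 - 264)) = 1/(59386 + 18) = 1/59404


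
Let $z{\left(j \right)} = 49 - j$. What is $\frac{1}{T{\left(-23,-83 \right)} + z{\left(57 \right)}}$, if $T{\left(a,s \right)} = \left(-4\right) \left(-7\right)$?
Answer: $\frac{1}{20} \approx 0.05$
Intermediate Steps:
$T{\left(a,s \right)} = 28$
$\frac{1}{T{\left(-23,-83 \right)} + z{\left(57 \right)}} = \frac{1}{28 + \left(49 - 57\right)} = \frac{1}{28 - 8} = \frac{1}{20}$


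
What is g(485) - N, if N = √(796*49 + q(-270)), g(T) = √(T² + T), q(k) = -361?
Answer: -√38643 + 9*√2910 ≈ 288.92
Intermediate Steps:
g(T) = √(T + T²)
N = √38643 (N = √(796*49 - 361) = √(39004 - 361) = √38643 ≈ 196.58)
g(485) - N = √(485*(1 + 485)) - √38643 = √(485*486) - √38643 = √235710 - √38643 = 9*√2910 - √38643 = -√38643 + 9*√2910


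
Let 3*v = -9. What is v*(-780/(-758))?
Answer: -1170/379 ≈ -3.0871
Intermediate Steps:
v = -3 (v = (⅓)*(-9) = -3)
v*(-780/(-758)) = -(-2340)/(-758) = -(-2340)*(-1)/758 = -3*390/379 = -1170/379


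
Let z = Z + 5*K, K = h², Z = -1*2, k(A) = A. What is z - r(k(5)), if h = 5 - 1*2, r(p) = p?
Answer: 38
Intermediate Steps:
Z = -2
h = 3 (h = 5 - 2 = 3)
K = 9 (K = 3² = 9)
z = 43 (z = -2 + 5*9 = -2 + 45 = 43)
z - r(k(5)) = 43 - 1*5 = 43 - 5 = 38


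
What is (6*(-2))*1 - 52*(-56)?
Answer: 2900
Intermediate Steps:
(6*(-2))*1 - 52*(-56) = -12*1 + 2912 = -12 + 2912 = 2900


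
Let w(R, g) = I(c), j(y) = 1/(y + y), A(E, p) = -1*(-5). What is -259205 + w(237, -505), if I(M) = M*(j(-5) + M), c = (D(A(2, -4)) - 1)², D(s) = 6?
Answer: -517165/2 ≈ -2.5858e+5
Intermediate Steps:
A(E, p) = 5
j(y) = 1/(2*y)
c = 25 (c = (6 - 1)² = 5² = 25)
I(M) = M*(-⅒ + M) (I(M) = M*((½)/(-5) + M) = M*((½)*(-⅕) + M) = M*(-⅒ + M))
w(R, g) = 1245/2 (w(R, g) = 25*(-⅒ + 25) = 25*(249/10) = 1245/2)
-259205 + w(237, -505) = -259205 + 1245/2 = -517165/2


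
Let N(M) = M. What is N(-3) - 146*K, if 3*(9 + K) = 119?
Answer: -13441/3 ≈ -4480.3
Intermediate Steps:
K = 92/3 (K = -9 + (⅓)*119 = -9 + 119/3 = 92/3 ≈ 30.667)
N(-3) - 146*K = -3 - 146*92/3 = -3 - 13432/3 = -13441/3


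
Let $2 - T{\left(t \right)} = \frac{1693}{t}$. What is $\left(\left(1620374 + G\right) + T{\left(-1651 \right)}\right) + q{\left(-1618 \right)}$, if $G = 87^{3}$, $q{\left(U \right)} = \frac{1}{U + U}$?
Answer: $\frac{12175226461941}{5342636} \approx 2.2789 \cdot 10^{6}$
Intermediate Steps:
$q{\left(U \right)} = \frac{1}{2 U}$
$T{\left(t \right)} = 2 - \frac{1693}{t}$
$G = 658503$
$\left(\left(1620374 + G\right) + T{\left(-1651 \right)}\right) + q{\left(-1618 \right)} = \left(\left(1620374 + 658503\right) + \left(2 - \frac{1693}{-1651}\right)\right) + \frac{1}{2 \left(-1618\right)} = \left(2278877 + \left(2 - - \frac{1693}{1651}\right)\right) + \frac{1}{2} \left(- \frac{1}{1618}\right) = \left(2278877 + \left(2 + \frac{1693}{1651}\right)\right) - \frac{1}{3236} = \left(2278877 + \frac{4995}{1651}\right) - \frac{1}{3236} = \frac{3762430922}{1651} - \frac{1}{3236} = \frac{12175226461941}{5342636}$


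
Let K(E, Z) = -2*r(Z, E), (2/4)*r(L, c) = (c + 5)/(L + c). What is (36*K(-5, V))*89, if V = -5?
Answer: 0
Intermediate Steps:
r(L, c) = 2*(5 + c)/(L + c) (r(L, c) = 2*((c + 5)/(L + c)) = 2*((5 + c)/(L + c)) = 2*(5 + c)/(L + c))
K(E, Z) = -4*(5 + E)/(E + Z) (K(E, Z) = -4*(5 + E)/(Z + E) = -4*(5 + E)/(E + Z))
(36*K(-5, V))*89 = (36*(4*(-5 - 1*(-5))/(-5 - 5)))*89 = (36*(4*(-5 + 5)/(-10)))*89 = (36*(4*(-1/10)*0))*89 = (36*0)*89 = 0*89 = 0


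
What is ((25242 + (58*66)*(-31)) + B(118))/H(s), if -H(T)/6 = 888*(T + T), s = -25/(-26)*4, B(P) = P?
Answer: 303251/133200 ≈ 2.2767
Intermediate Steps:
s = 50/13 (s = -25*(-1/26)*4 = (25/26)*4 = 50/13 ≈ 3.8462)
H(T) = -10656*T (H(T) = -5328*(T + T) = -5328*2*T = -10656*T)
((25242 + (58*66)*(-31)) + B(118))/H(s) = ((25242 + (58*66)*(-31)) + 118)/((-10656*50/13)) = ((25242 + 3828*(-31)) + 118)/(-532800/13) = ((25242 - 118668) + 118)*(-13/532800) = (-93426 + 118)*(-13/532800) = -93308*(-13/532800) = 303251/133200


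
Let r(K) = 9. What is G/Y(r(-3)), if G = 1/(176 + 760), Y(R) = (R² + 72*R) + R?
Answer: 1/690768 ≈ 1.4477e-6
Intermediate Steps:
Y(R) = R² + 73*R
G = 1/936 ≈ 0.0010684
G/Y(r(-3)) = 1/(936*((9*(73 + 9)))) = 1/(936*((9*82))) = (1/936)/738 = (1/936)*(1/738) = 1/690768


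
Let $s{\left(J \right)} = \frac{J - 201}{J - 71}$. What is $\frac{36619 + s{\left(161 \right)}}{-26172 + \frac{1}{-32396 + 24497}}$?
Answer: $- \frac{867749911}{620197887} \approx -1.3992$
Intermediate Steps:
$s{\left(J \right)} = \frac{-201 + J}{-71 + J}$
$\frac{36619 + s{\left(161 \right)}}{-26172 + \frac{1}{-32396 + 24497}} = \frac{36619 + \frac{-201 + 161}{-71 + 161}}{-26172 + \frac{1}{-32396 + 24497}} = \frac{36619 + \frac{1}{90} \left(-40\right)}{-26172 + \frac{1}{-7899}} = \frac{36619 + \frac{1}{90} \left(-40\right)}{-26172 - \frac{1}{7899}} = \frac{36619 - \frac{4}{9}}{- \frac{206732629}{7899}} = \frac{329567}{9} \left(- \frac{7899}{206732629}\right) = - \frac{867749911}{620197887}$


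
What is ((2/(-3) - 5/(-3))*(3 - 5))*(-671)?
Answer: 1342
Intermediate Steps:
((2/(-3) - 5/(-3))*(3 - 5))*(-671) = ((2*(-⅓) - 5*(-⅓))*(-2))*(-671) = ((-⅔ + 5/3)*(-2))*(-671) = (1*(-2))*(-671) = -2*(-671) = 1342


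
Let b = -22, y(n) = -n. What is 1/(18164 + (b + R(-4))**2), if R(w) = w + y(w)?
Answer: 1/18648 ≈ 5.3625e-5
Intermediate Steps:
R(w) = 0 (R(w) = w - w = 0)
1/(18164 + (b + R(-4))**2) = 1/(18164 + (-22 + 0)**2) = 1/(18164 + (-22)**2) = 1/(18164 + 484) = 1/18648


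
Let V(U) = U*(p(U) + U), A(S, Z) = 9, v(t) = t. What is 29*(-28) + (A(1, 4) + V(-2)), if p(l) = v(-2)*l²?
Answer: -783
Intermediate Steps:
p(l) = -2*l²
V(U) = U*(U - 2*U²) (V(U) = U*(-2*U² + U) = U*(U - 2*U²))
29*(-28) + (A(1, 4) + V(-2)) = 29*(-28) + (9 + (-2)²*(1 - 2*(-2))) = -812 + (9 + 4*(1 + 4)) = -812 + (9 + 4*5) = -812 + (9 + 20) = -812 + 29 = -783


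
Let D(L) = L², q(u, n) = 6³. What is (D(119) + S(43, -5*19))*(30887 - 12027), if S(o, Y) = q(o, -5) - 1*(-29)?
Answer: 271697160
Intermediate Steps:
q(u, n) = 216
S(o, Y) = 245 (S(o, Y) = 216 - 1*(-29) = 216 + 29 = 245)
(D(119) + S(43, -5*19))*(30887 - 12027) = (119² + 245)*(30887 - 12027) = (14161 + 245)*18860 = 14406*18860 = 271697160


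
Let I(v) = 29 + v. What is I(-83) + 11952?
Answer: 11898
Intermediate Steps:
I(-83) + 11952 = (29 - 83) + 11952 = -54 + 11952 = 11898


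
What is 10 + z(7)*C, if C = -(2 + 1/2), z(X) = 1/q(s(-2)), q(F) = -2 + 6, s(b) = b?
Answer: 75/8 ≈ 9.3750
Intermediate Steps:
q(F) = 4
z(X) = ¼ (z(X) = 1/4 = ¼)
C = -5/2 (C = -(2 + ½) = -1*5/2 = -5/2 ≈ -2.5000)
10 + z(7)*C = 10 + (¼)*(-5/2) = 10 - 5/8 = 75/8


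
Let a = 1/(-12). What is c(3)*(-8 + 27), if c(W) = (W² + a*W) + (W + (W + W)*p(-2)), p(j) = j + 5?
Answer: 2261/4 ≈ 565.25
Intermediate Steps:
p(j) = 5 + j
a = -1/12 ≈ -0.083333
c(W) = W² + 83*W/12 (c(W) = (W² - W/12) + (W + (W + W)*(5 - 2)) = (W² - W/12) + (W + (2*W)*3) = (W² - W/12) + (W + 6*W) = (W² - W/12) + 7*W = W² + 83*W/12)
c(3)*(-8 + 27) = ((1/12)*3*(83 + 12*3))*(-8 + 27) = ((1/12)*3*(83 + 36))*19 = ((1/12)*3*119)*19 = (119/4)*19 = 2261/4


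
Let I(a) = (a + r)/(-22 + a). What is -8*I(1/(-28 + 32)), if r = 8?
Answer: 88/29 ≈ 3.0345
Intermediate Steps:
I(a) = (8 + a)/(-22 + a) (I(a) = (a + 8)/(-22 + a) = (8 + a)/(-22 + a))
-8*I(1/(-28 + 32)) = -8*(8 + 1/(-28 + 32))/(-22 + 1/(-28 + 32)) = -8*(8 + 1/4)/(-22 + 1/4) = -8*33/((-87/4)*4) = -(-32)*33/(87*4) = -8*(-11/29) = 88/29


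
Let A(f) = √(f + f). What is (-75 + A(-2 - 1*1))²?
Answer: (75 - I*√6)² ≈ 5619.0 - 367.42*I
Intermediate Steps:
A(f) = √2*√f (A(f) = √(2*f) = √2*√f)
(-75 + A(-2 - 1*1))² = (-75 + √2*√(-2 - 1*1))² = (-75 + √2*√(-2 - 1))² = (-75 + √2*√(-3))² = (-75 + √2*(I*√3))² = (-75 + I*√6)²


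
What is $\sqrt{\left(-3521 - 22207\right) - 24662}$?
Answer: $i \sqrt{50390} \approx 224.48 i$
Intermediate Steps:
$\sqrt{\left(-3521 - 22207\right) - 24662} = \sqrt{-25728 - 24662} = \sqrt{-50390} = i \sqrt{50390}$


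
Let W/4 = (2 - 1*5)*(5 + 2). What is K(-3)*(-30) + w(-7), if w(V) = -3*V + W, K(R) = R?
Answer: 27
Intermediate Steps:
W = -84 (W = 4*((2 - 1*5)*(5 + 2)) = 4*((2 - 5)*7) = 4*(-3*7) = 4*(-21) = -84)
w(V) = -84 - 3*V (w(V) = -3*V - 84 = -84 - 3*V)
K(-3)*(-30) + w(-7) = -3*(-30) + (-84 - 3*(-7)) = 90 + (-84 + 21) = 90 - 63 = 27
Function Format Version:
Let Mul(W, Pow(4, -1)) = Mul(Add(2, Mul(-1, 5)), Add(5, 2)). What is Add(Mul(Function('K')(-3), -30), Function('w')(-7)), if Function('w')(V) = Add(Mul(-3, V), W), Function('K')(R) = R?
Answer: 27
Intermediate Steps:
W = -84 (W = Mul(4, Mul(Add(2, Mul(-1, 5)), Add(5, 2))) = Mul(4, Mul(Add(2, -5), 7)) = Mul(4, Mul(-3, 7)) = Mul(4, -21) = -84)
Function('w')(V) = Add(-84, Mul(-3, V)) (Function('w')(V) = Add(Mul(-3, V), -84) = Add(-84, Mul(-3, V)))
Add(Mul(Function('K')(-3), -30), Function('w')(-7)) = Add(Mul(-3, -30), Add(-84, Mul(-3, -7))) = Add(90, Add(-84, 21)) = Add(90, -63) = 27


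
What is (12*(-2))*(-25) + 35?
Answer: 635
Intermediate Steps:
(12*(-2))*(-25) + 35 = -24*(-25) + 35 = 600 + 35 = 635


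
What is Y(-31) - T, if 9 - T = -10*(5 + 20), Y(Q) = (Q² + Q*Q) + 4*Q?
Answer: 1539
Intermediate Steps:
Y(Q) = 2*Q² + 4*Q (Y(Q) = (Q² + Q²) + 4*Q = 2*Q² + 4*Q)
T = 259 (T = 9 - (-10)*(5 + 20) = 9 - (-10)*25 = 9 - 1*(-250) = 9 + 250 = 259)
Y(-31) - T = 2*(-31)*(2 - 31) - 1*259 = 2*(-31)*(-29) - 259 = 1798 - 259 = 1539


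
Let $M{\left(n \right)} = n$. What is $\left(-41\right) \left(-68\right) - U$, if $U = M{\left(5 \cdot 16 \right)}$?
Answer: $2708$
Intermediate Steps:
$U = 80$ ($U = 5 \cdot 16 = 80$)
$\left(-41\right) \left(-68\right) - U = \left(-41\right) \left(-68\right) - 80 = 2788 - 80 = 2708$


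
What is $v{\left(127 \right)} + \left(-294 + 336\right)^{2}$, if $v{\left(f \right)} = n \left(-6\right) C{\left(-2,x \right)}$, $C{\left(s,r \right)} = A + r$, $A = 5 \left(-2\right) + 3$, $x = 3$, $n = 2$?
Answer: $1812$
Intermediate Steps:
$A = -7$ ($A = -10 + 3 = -7$)
$C{\left(s,r \right)} = -7 + r$
$v{\left(f \right)} = 48$ ($v{\left(f \right)} = 2 \left(-6\right) \left(-7 + 3\right) = \left(-12\right) \left(-4\right) = 48$)
$v{\left(127 \right)} + \left(-294 + 336\right)^{2} = 48 + \left(-294 + 336\right)^{2} = 48 + 42^{2} = 48 + 1764 = 1812$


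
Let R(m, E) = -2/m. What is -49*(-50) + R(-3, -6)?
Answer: 7352/3 ≈ 2450.7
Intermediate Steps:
-49*(-50) + R(-3, -6) = -49*(-50) - 2/(-3) = 2450 - 2*(-⅓) = 2450 + ⅔ = 7352/3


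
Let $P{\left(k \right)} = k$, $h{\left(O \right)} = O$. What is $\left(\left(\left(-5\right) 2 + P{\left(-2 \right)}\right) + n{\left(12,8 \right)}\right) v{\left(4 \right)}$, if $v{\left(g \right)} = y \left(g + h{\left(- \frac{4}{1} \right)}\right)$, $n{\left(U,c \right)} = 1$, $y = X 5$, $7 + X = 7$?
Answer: $0$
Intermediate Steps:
$X = 0$ ($X = -7 + 7 = 0$)
$y = 0$ ($y = 0 \cdot 5 = 0$)
$v{\left(g \right)} = 0$ ($v{\left(g \right)} = 0 \left(g - \frac{4}{1}\right) = 0 \left(g - 4\right) = 0 \left(-4 + g\right) = 0$)
$\left(\left(\left(-5\right) 2 + P{\left(-2 \right)}\right) + n{\left(12,8 \right)}\right) v{\left(4 \right)} = \left(\left(\left(-5\right) 2 - 2\right) + 1\right) 0 = \left(\left(-10 - 2\right) + 1\right) 0 = \left(-12 + 1\right) 0 = \left(-11\right) 0 = 0$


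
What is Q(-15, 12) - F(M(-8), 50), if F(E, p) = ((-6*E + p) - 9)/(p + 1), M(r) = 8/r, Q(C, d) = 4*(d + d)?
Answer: 4849/51 ≈ 95.078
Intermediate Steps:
Q(C, d) = 8*d (Q(C, d) = 4*(2*d) = 8*d)
F(E, p) = (-9 + p - 6*E)/(1 + p) (F(E, p) = ((p - 6*E) - 9)/(1 + p) = (-9 + p - 6*E)/(1 + p))
Q(-15, 12) - F(M(-8), 50) = 8*12 - (-9 + 50 - 48/(-8))/(1 + 50) = 96 - (-9 + 50 - 48*(-1)/8)/51 = 96 - (-9 + 50 - 6*(-1))/51 = 96 - (-9 + 50 + 6)/51 = 96 - 47/51 = 4849/51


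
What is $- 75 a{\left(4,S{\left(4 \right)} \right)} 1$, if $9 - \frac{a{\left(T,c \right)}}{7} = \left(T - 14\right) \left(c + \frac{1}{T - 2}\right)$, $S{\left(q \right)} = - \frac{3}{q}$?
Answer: $- \frac{6825}{2} \approx -3412.5$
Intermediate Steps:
$a{\left(T,c \right)} = 63 - 7 \left(-14 + T\right) \left(c + \frac{1}{-2 + T}\right)$ ($a{\left(T,c \right)} = 63 - 7 \left(T - 14\right) \left(c + \frac{1}{T - 2}\right) = 63 - 7 \left(-14 + T\right) \left(c + \frac{1}{-2 + T}\right)$)
$- 75 a{\left(4,S{\left(4 \right)} \right)} 1 = - 75 \frac{7 \left(-4 - 28 \left(- \frac{3}{4}\right) + 8 \cdot 4 - - \frac{3}{4} \cdot 4^{2} + 16 \cdot 4 \left(- \frac{3}{4}\right)\right)}{-2 + 4} \cdot 1 = - 75 \frac{7 \left(-4 - 28 \left(\left(-3\right) \frac{1}{4}\right) + 32 - \left(-3\right) \frac{1}{4} \cdot 16 + 16 \cdot 4 \left(\left(-3\right) \frac{1}{4}\right)\right)}{2} \cdot 1 = - 75 \cdot 7 \cdot \frac{1}{2} \left(-4 - -21 + 32 - \left(- \frac{3}{4}\right) 16 + 16 \cdot 4 \left(- \frac{3}{4}\right)\right) 1 = - 75 \cdot 7 \cdot \frac{1}{2} \left(-4 + 21 + 32 + 12 - 48\right) 1 = - 75 \cdot 7 \cdot \frac{1}{2} \cdot 13 \cdot 1 = \left(-75\right) \frac{91}{2} \cdot 1 = \left(- \frac{6825}{2}\right) 1 = - \frac{6825}{2}$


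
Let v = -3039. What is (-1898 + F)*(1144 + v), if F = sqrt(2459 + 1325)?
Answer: 3596710 - 3790*sqrt(946) ≈ 3.4801e+6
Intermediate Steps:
F = 2*sqrt(946) (F = sqrt(3784) = 2*sqrt(946) ≈ 61.514)
(-1898 + F)*(1144 + v) = (-1898 + 2*sqrt(946))*(1144 - 3039) = (-1898 + 2*sqrt(946))*(-1895) = 3596710 - 3790*sqrt(946)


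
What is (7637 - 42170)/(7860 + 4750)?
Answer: -34533/12610 ≈ -2.7385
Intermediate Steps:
(7637 - 42170)/(7860 + 4750) = -34533/12610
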